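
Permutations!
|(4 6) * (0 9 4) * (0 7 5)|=|(0 9 4 6 7 5)|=6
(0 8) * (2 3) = [8, 1, 3, 2, 4, 5, 6, 7, 0] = (0 8)(2 3)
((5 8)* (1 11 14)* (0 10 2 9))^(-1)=(0 9 2 10)(1 14 11)(5 8)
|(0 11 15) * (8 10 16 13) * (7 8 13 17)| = |(0 11 15)(7 8 10 16 17)| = 15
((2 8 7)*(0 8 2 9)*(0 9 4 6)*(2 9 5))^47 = (0 7 6 8 4)(2 5 9)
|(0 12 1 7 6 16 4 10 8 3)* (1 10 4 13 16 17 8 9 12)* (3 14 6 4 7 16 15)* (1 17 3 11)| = |(0 17 8 14 6 3)(1 16 13 15 11)(4 7)(9 12 10)| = 30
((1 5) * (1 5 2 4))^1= ((5)(1 2 4))^1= (5)(1 2 4)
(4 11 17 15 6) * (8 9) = (4 11 17 15 6)(8 9) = [0, 1, 2, 3, 11, 5, 4, 7, 9, 8, 10, 17, 12, 13, 14, 6, 16, 15]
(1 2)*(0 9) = (0 9)(1 2) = [9, 2, 1, 3, 4, 5, 6, 7, 8, 0]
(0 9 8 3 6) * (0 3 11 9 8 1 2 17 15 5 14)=[8, 2, 17, 6, 4, 14, 3, 7, 11, 1, 10, 9, 12, 13, 0, 5, 16, 15]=(0 8 11 9 1 2 17 15 5 14)(3 6)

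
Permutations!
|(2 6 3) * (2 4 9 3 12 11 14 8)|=|(2 6 12 11 14 8)(3 4 9)|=6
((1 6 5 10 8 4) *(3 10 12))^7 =(1 4 8 10 3 12 5 6) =((1 6 5 12 3 10 8 4))^7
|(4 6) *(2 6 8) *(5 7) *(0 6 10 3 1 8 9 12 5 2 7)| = |(0 6 4 9 12 5)(1 8 7 2 10 3)| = 6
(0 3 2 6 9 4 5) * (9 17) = (0 3 2 6 17 9 4 5) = [3, 1, 6, 2, 5, 0, 17, 7, 8, 4, 10, 11, 12, 13, 14, 15, 16, 9]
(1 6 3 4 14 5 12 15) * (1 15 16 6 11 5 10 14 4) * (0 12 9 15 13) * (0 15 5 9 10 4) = (0 12 16 6 3 1 11 9 5 10 14 4)(13 15) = [12, 11, 2, 1, 0, 10, 3, 7, 8, 5, 14, 9, 16, 15, 4, 13, 6]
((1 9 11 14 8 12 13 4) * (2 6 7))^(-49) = ((1 9 11 14 8 12 13 4)(2 6 7))^(-49) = (1 4 13 12 8 14 11 9)(2 7 6)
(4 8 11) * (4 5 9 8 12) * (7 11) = (4 12)(5 9 8 7 11) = [0, 1, 2, 3, 12, 9, 6, 11, 7, 8, 10, 5, 4]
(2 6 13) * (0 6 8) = (0 6 13 2 8) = [6, 1, 8, 3, 4, 5, 13, 7, 0, 9, 10, 11, 12, 2]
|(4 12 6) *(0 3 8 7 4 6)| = |(0 3 8 7 4 12)| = 6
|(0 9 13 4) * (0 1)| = 5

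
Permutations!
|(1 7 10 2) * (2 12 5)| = 6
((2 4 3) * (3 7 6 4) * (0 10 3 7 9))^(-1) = ((0 10 3 2 7 6 4 9))^(-1) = (0 9 4 6 7 2 3 10)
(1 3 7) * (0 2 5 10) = (0 2 5 10)(1 3 7) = [2, 3, 5, 7, 4, 10, 6, 1, 8, 9, 0]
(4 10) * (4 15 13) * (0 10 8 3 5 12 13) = [10, 1, 2, 5, 8, 12, 6, 7, 3, 9, 15, 11, 13, 4, 14, 0] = (0 10 15)(3 5 12 13 4 8)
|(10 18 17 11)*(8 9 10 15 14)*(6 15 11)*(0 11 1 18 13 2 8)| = 40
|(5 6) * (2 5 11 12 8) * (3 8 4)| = 8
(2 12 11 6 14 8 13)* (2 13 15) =(2 12 11 6 14 8 15) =[0, 1, 12, 3, 4, 5, 14, 7, 15, 9, 10, 6, 11, 13, 8, 2]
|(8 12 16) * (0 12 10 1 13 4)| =8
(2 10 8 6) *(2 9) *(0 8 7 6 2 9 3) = (0 8 2 10 7 6 3) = [8, 1, 10, 0, 4, 5, 3, 6, 2, 9, 7]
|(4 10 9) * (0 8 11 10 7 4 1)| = 6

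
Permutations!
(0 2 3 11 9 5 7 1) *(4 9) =[2, 0, 3, 11, 9, 7, 6, 1, 8, 5, 10, 4] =(0 2 3 11 4 9 5 7 1)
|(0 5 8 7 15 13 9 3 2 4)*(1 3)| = |(0 5 8 7 15 13 9 1 3 2 4)| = 11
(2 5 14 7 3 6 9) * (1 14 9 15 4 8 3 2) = (1 14 7 2 5 9)(3 6 15 4 8) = [0, 14, 5, 6, 8, 9, 15, 2, 3, 1, 10, 11, 12, 13, 7, 4]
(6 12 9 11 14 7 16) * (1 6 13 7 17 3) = (1 6 12 9 11 14 17 3)(7 16 13) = [0, 6, 2, 1, 4, 5, 12, 16, 8, 11, 10, 14, 9, 7, 17, 15, 13, 3]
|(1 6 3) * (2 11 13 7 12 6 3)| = 6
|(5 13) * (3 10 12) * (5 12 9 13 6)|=10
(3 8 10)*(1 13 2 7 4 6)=(1 13 2 7 4 6)(3 8 10)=[0, 13, 7, 8, 6, 5, 1, 4, 10, 9, 3, 11, 12, 2]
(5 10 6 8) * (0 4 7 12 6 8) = (0 4 7 12 6)(5 10 8) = [4, 1, 2, 3, 7, 10, 0, 12, 5, 9, 8, 11, 6]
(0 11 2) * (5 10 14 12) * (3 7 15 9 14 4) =(0 11 2)(3 7 15 9 14 12 5 10 4) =[11, 1, 0, 7, 3, 10, 6, 15, 8, 14, 4, 2, 5, 13, 12, 9]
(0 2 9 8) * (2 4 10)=(0 4 10 2 9 8)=[4, 1, 9, 3, 10, 5, 6, 7, 0, 8, 2]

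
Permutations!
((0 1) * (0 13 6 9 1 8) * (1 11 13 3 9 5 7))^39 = (0 8)(1 7 5 6 13 11 9 3)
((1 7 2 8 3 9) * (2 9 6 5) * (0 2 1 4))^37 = ((0 2 8 3 6 5 1 7 9 4))^37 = (0 7 6 2 9 5 8 4 1 3)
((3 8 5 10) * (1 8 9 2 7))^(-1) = ((1 8 5 10 3 9 2 7))^(-1) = (1 7 2 9 3 10 5 8)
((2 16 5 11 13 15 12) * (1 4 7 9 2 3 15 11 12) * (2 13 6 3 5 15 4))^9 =(1 2 16 15)(3 7 13 6 4 9 11)(5 12)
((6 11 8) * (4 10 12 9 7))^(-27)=(4 9 10 7 12)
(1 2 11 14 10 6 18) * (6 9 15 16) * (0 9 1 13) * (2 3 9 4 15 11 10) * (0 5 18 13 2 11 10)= (0 4 15 16 6 13 5 18 2)(1 3 9 10)(11 14)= [4, 3, 0, 9, 15, 18, 13, 7, 8, 10, 1, 14, 12, 5, 11, 16, 6, 17, 2]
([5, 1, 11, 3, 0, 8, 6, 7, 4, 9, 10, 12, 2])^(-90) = [8, 1, 2, 3, 5, 4, 6, 7, 0, 9, 10, 11, 12]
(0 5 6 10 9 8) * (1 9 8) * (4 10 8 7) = [5, 9, 2, 3, 10, 6, 8, 4, 0, 1, 7] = (0 5 6 8)(1 9)(4 10 7)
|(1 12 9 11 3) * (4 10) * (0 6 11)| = |(0 6 11 3 1 12 9)(4 10)| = 14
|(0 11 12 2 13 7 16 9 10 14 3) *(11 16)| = |(0 16 9 10 14 3)(2 13 7 11 12)| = 30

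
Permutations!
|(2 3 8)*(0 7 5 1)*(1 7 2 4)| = 6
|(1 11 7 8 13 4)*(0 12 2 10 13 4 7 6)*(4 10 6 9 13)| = 8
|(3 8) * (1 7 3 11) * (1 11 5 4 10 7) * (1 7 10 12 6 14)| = |(1 7 3 8 5 4 12 6 14)| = 9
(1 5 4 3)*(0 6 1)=(0 6 1 5 4 3)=[6, 5, 2, 0, 3, 4, 1]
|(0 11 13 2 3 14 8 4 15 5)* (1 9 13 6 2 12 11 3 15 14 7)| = |(0 3 7 1 9 13 12 11 6 2 15 5)(4 14 8)| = 12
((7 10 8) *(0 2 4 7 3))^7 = (10)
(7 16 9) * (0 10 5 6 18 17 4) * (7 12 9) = (0 10 5 6 18 17 4)(7 16)(9 12) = [10, 1, 2, 3, 0, 6, 18, 16, 8, 12, 5, 11, 9, 13, 14, 15, 7, 4, 17]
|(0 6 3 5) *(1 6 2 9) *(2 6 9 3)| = |(0 6 2 3 5)(1 9)| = 10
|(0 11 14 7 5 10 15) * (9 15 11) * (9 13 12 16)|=|(0 13 12 16 9 15)(5 10 11 14 7)|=30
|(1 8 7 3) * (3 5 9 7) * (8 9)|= 6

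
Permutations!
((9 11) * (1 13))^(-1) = ((1 13)(9 11))^(-1) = (1 13)(9 11)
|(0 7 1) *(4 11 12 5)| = 12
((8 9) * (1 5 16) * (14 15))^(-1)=(1 16 5)(8 9)(14 15)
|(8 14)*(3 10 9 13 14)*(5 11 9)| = |(3 10 5 11 9 13 14 8)| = 8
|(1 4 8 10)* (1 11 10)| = 6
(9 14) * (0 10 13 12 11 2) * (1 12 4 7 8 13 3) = [10, 12, 0, 1, 7, 5, 6, 8, 13, 14, 3, 2, 11, 4, 9] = (0 10 3 1 12 11 2)(4 7 8 13)(9 14)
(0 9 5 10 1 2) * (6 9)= [6, 2, 0, 3, 4, 10, 9, 7, 8, 5, 1]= (0 6 9 5 10 1 2)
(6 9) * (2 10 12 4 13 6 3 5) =(2 10 12 4 13 6 9 3 5) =[0, 1, 10, 5, 13, 2, 9, 7, 8, 3, 12, 11, 4, 6]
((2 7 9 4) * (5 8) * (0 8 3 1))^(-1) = (0 1 3 5 8)(2 4 9 7)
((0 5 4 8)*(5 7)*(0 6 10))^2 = (0 5 8 10 7 4 6)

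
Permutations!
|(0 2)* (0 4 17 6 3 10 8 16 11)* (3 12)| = 11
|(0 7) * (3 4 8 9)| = 4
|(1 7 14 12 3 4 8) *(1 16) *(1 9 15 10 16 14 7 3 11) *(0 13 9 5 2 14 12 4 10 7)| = 55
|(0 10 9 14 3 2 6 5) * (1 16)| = 8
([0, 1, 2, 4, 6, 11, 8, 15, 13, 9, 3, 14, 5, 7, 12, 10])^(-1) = [0, 1, 2, 10, 3, 12, 4, 13, 6, 9, 15, 5, 14, 8, 11, 7]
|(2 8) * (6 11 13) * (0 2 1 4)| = |(0 2 8 1 4)(6 11 13)| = 15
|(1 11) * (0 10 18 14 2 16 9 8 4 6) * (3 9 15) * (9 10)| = 70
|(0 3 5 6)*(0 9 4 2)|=|(0 3 5 6 9 4 2)|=7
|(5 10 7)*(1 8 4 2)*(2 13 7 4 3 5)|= 9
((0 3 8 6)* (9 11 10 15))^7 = (0 6 8 3)(9 15 10 11)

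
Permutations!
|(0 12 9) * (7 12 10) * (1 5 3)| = 15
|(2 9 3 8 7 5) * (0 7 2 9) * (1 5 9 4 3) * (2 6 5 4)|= 10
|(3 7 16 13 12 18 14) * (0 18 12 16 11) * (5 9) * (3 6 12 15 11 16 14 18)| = 10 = |(18)(0 3 7 16 13 14 6 12 15 11)(5 9)|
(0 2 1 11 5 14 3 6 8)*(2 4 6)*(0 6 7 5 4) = (1 11 4 7 5 14 3 2)(6 8) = [0, 11, 1, 2, 7, 14, 8, 5, 6, 9, 10, 4, 12, 13, 3]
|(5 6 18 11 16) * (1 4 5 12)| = 8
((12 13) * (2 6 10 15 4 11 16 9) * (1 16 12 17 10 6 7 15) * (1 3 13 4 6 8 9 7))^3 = (1 15 9 16 6 2 7 8)(3 10 17 13) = ((1 16 7 15 6 8 9 2)(3 13 17 10)(4 11 12))^3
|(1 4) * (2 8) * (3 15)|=2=|(1 4)(2 8)(3 15)|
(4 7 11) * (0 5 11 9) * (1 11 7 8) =(0 5 7 9)(1 11 4 8) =[5, 11, 2, 3, 8, 7, 6, 9, 1, 0, 10, 4]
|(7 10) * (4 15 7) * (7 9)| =5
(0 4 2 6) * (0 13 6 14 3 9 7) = (0 4 2 14 3 9 7)(6 13) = [4, 1, 14, 9, 2, 5, 13, 0, 8, 7, 10, 11, 12, 6, 3]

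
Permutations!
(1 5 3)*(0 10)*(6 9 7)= (0 10)(1 5 3)(6 9 7)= [10, 5, 2, 1, 4, 3, 9, 6, 8, 7, 0]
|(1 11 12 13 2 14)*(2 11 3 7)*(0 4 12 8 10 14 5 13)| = 30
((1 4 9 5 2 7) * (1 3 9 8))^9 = ((1 4 8)(2 7 3 9 5))^9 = (2 5 9 3 7)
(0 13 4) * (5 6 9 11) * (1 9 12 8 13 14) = (0 14 1 9 11 5 6 12 8 13 4) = [14, 9, 2, 3, 0, 6, 12, 7, 13, 11, 10, 5, 8, 4, 1]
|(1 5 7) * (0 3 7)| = 5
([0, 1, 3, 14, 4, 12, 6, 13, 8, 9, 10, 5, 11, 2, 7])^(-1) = (2 13 7 14 3)(5 11 12)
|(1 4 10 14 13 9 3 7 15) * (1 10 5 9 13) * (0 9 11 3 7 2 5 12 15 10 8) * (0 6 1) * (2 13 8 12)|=90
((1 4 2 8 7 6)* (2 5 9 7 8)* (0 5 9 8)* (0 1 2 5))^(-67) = (1 2 9 8 6 4 5 7)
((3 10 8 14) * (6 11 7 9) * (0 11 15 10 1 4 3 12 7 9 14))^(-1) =((0 11 9 6 15 10 8)(1 4 3)(7 14 12))^(-1) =(0 8 10 15 6 9 11)(1 3 4)(7 12 14)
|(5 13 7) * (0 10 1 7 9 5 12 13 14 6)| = 10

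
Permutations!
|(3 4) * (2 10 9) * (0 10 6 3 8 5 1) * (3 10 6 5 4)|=14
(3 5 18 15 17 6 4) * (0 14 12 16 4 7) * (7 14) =(0 7)(3 5 18 15 17 6 14 12 16 4) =[7, 1, 2, 5, 3, 18, 14, 0, 8, 9, 10, 11, 16, 13, 12, 17, 4, 6, 15]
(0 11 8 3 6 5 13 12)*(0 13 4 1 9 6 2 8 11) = (1 9 6 5 4)(2 8 3)(12 13) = [0, 9, 8, 2, 1, 4, 5, 7, 3, 6, 10, 11, 13, 12]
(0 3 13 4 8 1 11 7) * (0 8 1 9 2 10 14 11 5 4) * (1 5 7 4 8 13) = (0 3 1 7 13)(2 10 14 11 4 5 8 9) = [3, 7, 10, 1, 5, 8, 6, 13, 9, 2, 14, 4, 12, 0, 11]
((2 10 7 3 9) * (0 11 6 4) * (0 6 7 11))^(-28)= (2 11 3)(7 9 10)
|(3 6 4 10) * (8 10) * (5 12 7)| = |(3 6 4 8 10)(5 12 7)| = 15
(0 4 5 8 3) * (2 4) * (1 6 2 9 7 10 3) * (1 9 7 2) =(0 7 10 3)(1 6)(2 4 5 8 9) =[7, 6, 4, 0, 5, 8, 1, 10, 9, 2, 3]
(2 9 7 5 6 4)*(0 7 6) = (0 7 5)(2 9 6 4) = [7, 1, 9, 3, 2, 0, 4, 5, 8, 6]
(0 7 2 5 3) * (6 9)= (0 7 2 5 3)(6 9)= [7, 1, 5, 0, 4, 3, 9, 2, 8, 6]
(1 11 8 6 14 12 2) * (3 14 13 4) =(1 11 8 6 13 4 3 14 12 2) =[0, 11, 1, 14, 3, 5, 13, 7, 6, 9, 10, 8, 2, 4, 12]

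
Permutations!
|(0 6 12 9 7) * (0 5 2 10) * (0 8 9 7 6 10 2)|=8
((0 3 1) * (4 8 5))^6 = (8)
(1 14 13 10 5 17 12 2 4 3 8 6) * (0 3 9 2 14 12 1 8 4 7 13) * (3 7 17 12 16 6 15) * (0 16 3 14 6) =[7, 3, 17, 4, 9, 12, 8, 13, 15, 2, 5, 11, 6, 10, 16, 14, 0, 1] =(0 7 13 10 5 12 6 8 15 14 16)(1 3 4 9 2 17)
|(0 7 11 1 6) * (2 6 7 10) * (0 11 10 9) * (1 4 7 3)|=6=|(0 9)(1 3)(2 6 11 4 7 10)|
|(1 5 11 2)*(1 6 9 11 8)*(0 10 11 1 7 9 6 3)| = 5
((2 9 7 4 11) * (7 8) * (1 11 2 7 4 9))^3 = (1 9 2 7 4 11 8)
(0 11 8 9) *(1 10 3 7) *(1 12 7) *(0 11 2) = (0 2)(1 10 3)(7 12)(8 9 11) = [2, 10, 0, 1, 4, 5, 6, 12, 9, 11, 3, 8, 7]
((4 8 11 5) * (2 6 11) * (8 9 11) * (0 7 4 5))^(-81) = ((0 7 4 9 11)(2 6 8))^(-81) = (0 11 9 4 7)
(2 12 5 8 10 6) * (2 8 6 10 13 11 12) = (5 6 8 13 11 12) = [0, 1, 2, 3, 4, 6, 8, 7, 13, 9, 10, 12, 5, 11]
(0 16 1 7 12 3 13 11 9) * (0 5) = (0 16 1 7 12 3 13 11 9 5) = [16, 7, 2, 13, 4, 0, 6, 12, 8, 5, 10, 9, 3, 11, 14, 15, 1]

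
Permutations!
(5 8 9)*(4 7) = (4 7)(5 8 9) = [0, 1, 2, 3, 7, 8, 6, 4, 9, 5]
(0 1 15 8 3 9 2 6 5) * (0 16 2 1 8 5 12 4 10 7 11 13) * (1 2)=(0 8 3 9 2 6 12 4 10 7 11 13)(1 15 5 16)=[8, 15, 6, 9, 10, 16, 12, 11, 3, 2, 7, 13, 4, 0, 14, 5, 1]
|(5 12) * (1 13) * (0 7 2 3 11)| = 10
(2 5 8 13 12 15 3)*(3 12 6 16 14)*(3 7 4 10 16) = (2 5 8 13 6 3)(4 10 16 14 7)(12 15) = [0, 1, 5, 2, 10, 8, 3, 4, 13, 9, 16, 11, 15, 6, 7, 12, 14]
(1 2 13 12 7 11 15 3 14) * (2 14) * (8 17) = (1 14)(2 13 12 7 11 15 3)(8 17) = [0, 14, 13, 2, 4, 5, 6, 11, 17, 9, 10, 15, 7, 12, 1, 3, 16, 8]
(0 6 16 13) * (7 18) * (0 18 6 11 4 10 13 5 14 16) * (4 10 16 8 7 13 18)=(0 11 10 18 13 4 16 5 14 8 7 6)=[11, 1, 2, 3, 16, 14, 0, 6, 7, 9, 18, 10, 12, 4, 8, 15, 5, 17, 13]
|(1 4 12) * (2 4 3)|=5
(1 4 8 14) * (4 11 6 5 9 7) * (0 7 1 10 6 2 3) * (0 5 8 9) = [7, 11, 3, 5, 9, 0, 8, 4, 14, 1, 6, 2, 12, 13, 10] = (0 7 4 9 1 11 2 3 5)(6 8 14 10)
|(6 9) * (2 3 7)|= |(2 3 7)(6 9)|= 6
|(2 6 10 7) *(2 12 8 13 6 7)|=|(2 7 12 8 13 6 10)|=7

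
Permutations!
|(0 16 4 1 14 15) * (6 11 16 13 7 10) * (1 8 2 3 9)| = |(0 13 7 10 6 11 16 4 8 2 3 9 1 14 15)| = 15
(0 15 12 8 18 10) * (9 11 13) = (0 15 12 8 18 10)(9 11 13) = [15, 1, 2, 3, 4, 5, 6, 7, 18, 11, 0, 13, 8, 9, 14, 12, 16, 17, 10]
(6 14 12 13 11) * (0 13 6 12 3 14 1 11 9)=(0 13 9)(1 11 12 6)(3 14)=[13, 11, 2, 14, 4, 5, 1, 7, 8, 0, 10, 12, 6, 9, 3]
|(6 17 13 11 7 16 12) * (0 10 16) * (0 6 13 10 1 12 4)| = 11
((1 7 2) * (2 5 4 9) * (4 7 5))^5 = ((1 5 7 4 9 2))^5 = (1 2 9 4 7 5)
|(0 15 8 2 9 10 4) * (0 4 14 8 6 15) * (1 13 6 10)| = |(1 13 6 15 10 14 8 2 9)| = 9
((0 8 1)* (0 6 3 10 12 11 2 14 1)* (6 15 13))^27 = (0 8)(1 11 3 15 2 10 13 14 12 6)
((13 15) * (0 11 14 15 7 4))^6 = (0 4 7 13 15 14 11)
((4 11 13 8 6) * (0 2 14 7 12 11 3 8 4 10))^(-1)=(0 10 6 8 3 4 13 11 12 7 14 2)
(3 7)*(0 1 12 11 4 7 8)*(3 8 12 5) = (0 1 5 3 12 11 4 7 8) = [1, 5, 2, 12, 7, 3, 6, 8, 0, 9, 10, 4, 11]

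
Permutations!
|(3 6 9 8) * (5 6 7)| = |(3 7 5 6 9 8)| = 6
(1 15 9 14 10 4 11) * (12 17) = [0, 15, 2, 3, 11, 5, 6, 7, 8, 14, 4, 1, 17, 13, 10, 9, 16, 12] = (1 15 9 14 10 4 11)(12 17)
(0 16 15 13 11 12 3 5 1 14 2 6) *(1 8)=(0 16 15 13 11 12 3 5 8 1 14 2 6)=[16, 14, 6, 5, 4, 8, 0, 7, 1, 9, 10, 12, 3, 11, 2, 13, 15]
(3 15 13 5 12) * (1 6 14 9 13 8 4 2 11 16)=(1 6 14 9 13 5 12 3 15 8 4 2 11 16)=[0, 6, 11, 15, 2, 12, 14, 7, 4, 13, 10, 16, 3, 5, 9, 8, 1]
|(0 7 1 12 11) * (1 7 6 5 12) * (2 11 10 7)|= |(0 6 5 12 10 7 2 11)|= 8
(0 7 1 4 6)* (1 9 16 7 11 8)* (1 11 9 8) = (0 9 16 7 8 11 1 4 6) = [9, 4, 2, 3, 6, 5, 0, 8, 11, 16, 10, 1, 12, 13, 14, 15, 7]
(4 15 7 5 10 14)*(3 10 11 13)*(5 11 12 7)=(3 10 14 4 15 5 12 7 11 13)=[0, 1, 2, 10, 15, 12, 6, 11, 8, 9, 14, 13, 7, 3, 4, 5]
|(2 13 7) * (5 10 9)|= |(2 13 7)(5 10 9)|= 3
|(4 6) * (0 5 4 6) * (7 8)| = 6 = |(0 5 4)(7 8)|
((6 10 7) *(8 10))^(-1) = ((6 8 10 7))^(-1) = (6 7 10 8)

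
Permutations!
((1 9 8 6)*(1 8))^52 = (9)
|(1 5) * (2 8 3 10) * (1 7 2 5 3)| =7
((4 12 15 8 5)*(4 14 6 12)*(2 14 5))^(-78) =(15) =((2 14 6 12 15 8))^(-78)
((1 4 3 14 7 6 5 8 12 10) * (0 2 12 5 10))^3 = (1 14 10 3 6 4 7)(5 8)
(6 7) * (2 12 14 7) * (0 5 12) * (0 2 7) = (0 5 12 14)(6 7) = [5, 1, 2, 3, 4, 12, 7, 6, 8, 9, 10, 11, 14, 13, 0]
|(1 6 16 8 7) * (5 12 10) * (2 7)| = 6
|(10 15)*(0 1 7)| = 6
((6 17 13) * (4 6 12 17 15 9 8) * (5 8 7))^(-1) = ((4 6 15 9 7 5 8)(12 17 13))^(-1) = (4 8 5 7 9 15 6)(12 13 17)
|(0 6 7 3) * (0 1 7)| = |(0 6)(1 7 3)| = 6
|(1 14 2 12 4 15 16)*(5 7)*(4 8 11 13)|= 10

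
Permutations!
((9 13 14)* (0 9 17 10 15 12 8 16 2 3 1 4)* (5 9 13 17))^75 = (17)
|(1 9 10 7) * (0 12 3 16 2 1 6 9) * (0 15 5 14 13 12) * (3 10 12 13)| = 35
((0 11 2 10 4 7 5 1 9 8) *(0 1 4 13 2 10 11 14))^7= ((0 14)(1 9 8)(2 11 10 13)(4 7 5))^7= (0 14)(1 9 8)(2 13 10 11)(4 7 5)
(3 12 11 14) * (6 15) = (3 12 11 14)(6 15) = [0, 1, 2, 12, 4, 5, 15, 7, 8, 9, 10, 14, 11, 13, 3, 6]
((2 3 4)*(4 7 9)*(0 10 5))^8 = ((0 10 5)(2 3 7 9 4))^8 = (0 5 10)(2 9 3 4 7)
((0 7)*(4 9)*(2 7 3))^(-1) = (0 7 2 3)(4 9)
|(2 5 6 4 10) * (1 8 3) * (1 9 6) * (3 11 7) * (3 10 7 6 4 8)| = |(1 3 9 4 7 10 2 5)(6 8 11)| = 24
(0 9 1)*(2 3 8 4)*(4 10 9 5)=[5, 0, 3, 8, 2, 4, 6, 7, 10, 1, 9]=(0 5 4 2 3 8 10 9 1)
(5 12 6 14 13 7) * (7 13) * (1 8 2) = (1 8 2)(5 12 6 14 7) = [0, 8, 1, 3, 4, 12, 14, 5, 2, 9, 10, 11, 6, 13, 7]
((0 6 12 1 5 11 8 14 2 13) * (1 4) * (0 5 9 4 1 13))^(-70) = ((0 6 12 1 9 4 13 5 11 8 14 2))^(-70) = (0 12 9 13 11 14)(1 4 5 8 2 6)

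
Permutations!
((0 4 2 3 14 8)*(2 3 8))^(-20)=(0 2 3)(4 8 14)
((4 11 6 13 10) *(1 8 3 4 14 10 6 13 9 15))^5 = ((1 8 3 4 11 13 6 9 15)(10 14))^5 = (1 13 8 6 3 9 4 15 11)(10 14)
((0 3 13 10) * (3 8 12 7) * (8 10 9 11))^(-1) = (0 10)(3 7 12 8 11 9 13)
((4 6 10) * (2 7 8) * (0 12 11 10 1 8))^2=(0 11 4 1 2)(6 8 7 12 10)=((0 12 11 10 4 6 1 8 2 7))^2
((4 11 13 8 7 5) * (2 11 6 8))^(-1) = ((2 11 13)(4 6 8 7 5))^(-1) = (2 13 11)(4 5 7 8 6)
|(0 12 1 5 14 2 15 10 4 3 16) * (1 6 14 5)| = 10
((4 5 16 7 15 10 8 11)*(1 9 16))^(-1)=(1 5 4 11 8 10 15 7 16 9)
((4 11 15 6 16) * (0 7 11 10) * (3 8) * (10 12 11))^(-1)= (0 10 7)(3 8)(4 16 6 15 11 12)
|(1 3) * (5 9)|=|(1 3)(5 9)|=2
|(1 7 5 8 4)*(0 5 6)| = 7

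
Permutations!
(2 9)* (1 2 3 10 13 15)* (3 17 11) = (1 2 9 17 11 3 10 13 15) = [0, 2, 9, 10, 4, 5, 6, 7, 8, 17, 13, 3, 12, 15, 14, 1, 16, 11]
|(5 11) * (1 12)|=|(1 12)(5 11)|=2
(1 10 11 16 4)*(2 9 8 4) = [0, 10, 9, 3, 1, 5, 6, 7, 4, 8, 11, 16, 12, 13, 14, 15, 2] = (1 10 11 16 2 9 8 4)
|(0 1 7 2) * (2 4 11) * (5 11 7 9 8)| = |(0 1 9 8 5 11 2)(4 7)| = 14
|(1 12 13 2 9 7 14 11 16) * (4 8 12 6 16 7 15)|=21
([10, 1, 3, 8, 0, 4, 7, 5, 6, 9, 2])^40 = [8, 1, 7, 5, 3, 2, 0, 10, 4, 9, 6]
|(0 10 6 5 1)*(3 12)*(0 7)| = 6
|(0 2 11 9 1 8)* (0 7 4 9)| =|(0 2 11)(1 8 7 4 9)| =15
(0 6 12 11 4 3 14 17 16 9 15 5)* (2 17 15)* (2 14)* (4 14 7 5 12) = (0 6 4 3 2 17 16 9 7 5)(11 14 15 12) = [6, 1, 17, 2, 3, 0, 4, 5, 8, 7, 10, 14, 11, 13, 15, 12, 9, 16]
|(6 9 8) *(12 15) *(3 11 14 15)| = |(3 11 14 15 12)(6 9 8)| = 15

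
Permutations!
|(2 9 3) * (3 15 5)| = |(2 9 15 5 3)| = 5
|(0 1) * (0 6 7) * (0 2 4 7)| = 3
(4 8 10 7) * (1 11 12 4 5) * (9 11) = (1 9 11 12 4 8 10 7 5) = [0, 9, 2, 3, 8, 1, 6, 5, 10, 11, 7, 12, 4]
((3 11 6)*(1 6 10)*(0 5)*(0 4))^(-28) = (0 4 5)(1 3 10 6 11)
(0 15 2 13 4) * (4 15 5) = (0 5 4)(2 13 15) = [5, 1, 13, 3, 0, 4, 6, 7, 8, 9, 10, 11, 12, 15, 14, 2]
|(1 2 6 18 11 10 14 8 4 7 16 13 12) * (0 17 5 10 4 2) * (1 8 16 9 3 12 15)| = 90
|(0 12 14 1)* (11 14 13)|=6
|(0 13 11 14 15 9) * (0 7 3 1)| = |(0 13 11 14 15 9 7 3 1)| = 9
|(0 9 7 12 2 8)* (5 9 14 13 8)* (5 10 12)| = |(0 14 13 8)(2 10 12)(5 9 7)| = 12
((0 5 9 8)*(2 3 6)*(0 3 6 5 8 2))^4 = (0 9 8 2 3 6 5) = ((0 8 3 5 9 2 6))^4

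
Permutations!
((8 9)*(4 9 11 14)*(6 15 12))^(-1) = (4 14 11 8 9)(6 12 15)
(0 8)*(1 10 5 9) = (0 8)(1 10 5 9) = [8, 10, 2, 3, 4, 9, 6, 7, 0, 1, 5]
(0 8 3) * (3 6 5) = (0 8 6 5 3) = [8, 1, 2, 0, 4, 3, 5, 7, 6]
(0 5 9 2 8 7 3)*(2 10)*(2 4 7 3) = (0 5 9 10 4 7 2 8 3) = [5, 1, 8, 0, 7, 9, 6, 2, 3, 10, 4]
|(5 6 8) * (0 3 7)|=|(0 3 7)(5 6 8)|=3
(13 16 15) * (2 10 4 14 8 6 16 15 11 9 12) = (2 10 4 14 8 6 16 11 9 12)(13 15) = [0, 1, 10, 3, 14, 5, 16, 7, 6, 12, 4, 9, 2, 15, 8, 13, 11]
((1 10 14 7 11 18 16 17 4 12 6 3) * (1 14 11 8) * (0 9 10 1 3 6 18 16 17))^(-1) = ((0 9 10 11 16)(3 14 7 8)(4 12 18 17))^(-1) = (0 16 11 10 9)(3 8 7 14)(4 17 18 12)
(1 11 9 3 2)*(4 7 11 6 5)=(1 6 5 4 7 11 9 3 2)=[0, 6, 1, 2, 7, 4, 5, 11, 8, 3, 10, 9]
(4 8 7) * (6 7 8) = (8)(4 6 7) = [0, 1, 2, 3, 6, 5, 7, 4, 8]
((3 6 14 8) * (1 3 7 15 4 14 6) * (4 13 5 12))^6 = (4 5 15 8)(7 14 12 13)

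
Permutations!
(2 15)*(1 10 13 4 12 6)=(1 10 13 4 12 6)(2 15)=[0, 10, 15, 3, 12, 5, 1, 7, 8, 9, 13, 11, 6, 4, 14, 2]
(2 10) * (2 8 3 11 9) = [0, 1, 10, 11, 4, 5, 6, 7, 3, 2, 8, 9] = (2 10 8 3 11 9)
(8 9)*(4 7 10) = (4 7 10)(8 9) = [0, 1, 2, 3, 7, 5, 6, 10, 9, 8, 4]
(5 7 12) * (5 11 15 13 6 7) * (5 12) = (5 12 11 15 13 6 7) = [0, 1, 2, 3, 4, 12, 7, 5, 8, 9, 10, 15, 11, 6, 14, 13]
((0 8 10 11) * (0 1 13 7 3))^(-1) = ((0 8 10 11 1 13 7 3))^(-1) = (0 3 7 13 1 11 10 8)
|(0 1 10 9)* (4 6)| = 4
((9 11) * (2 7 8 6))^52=((2 7 8 6)(9 11))^52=(11)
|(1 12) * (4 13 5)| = 6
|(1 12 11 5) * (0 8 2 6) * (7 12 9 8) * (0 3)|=11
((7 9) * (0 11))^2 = ((0 11)(7 9))^2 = (11)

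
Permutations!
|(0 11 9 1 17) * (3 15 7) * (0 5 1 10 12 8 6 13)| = 24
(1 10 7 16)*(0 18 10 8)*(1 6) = (0 18 10 7 16 6 1 8) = [18, 8, 2, 3, 4, 5, 1, 16, 0, 9, 7, 11, 12, 13, 14, 15, 6, 17, 10]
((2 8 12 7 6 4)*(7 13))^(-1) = ((2 8 12 13 7 6 4))^(-1) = (2 4 6 7 13 12 8)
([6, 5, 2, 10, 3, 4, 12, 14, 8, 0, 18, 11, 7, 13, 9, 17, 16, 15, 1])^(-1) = (0 9 14 7 12 6)(1 18 10 3 4 5)(15 17)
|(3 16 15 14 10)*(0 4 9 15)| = 8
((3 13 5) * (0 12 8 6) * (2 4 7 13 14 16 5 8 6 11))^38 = ((0 12 6)(2 4 7 13 8 11)(3 14 16 5))^38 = (0 6 12)(2 7 8)(3 16)(4 13 11)(5 14)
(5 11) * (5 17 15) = [0, 1, 2, 3, 4, 11, 6, 7, 8, 9, 10, 17, 12, 13, 14, 5, 16, 15] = (5 11 17 15)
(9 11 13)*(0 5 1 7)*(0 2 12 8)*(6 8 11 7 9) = (0 5 1 9 7 2 12 11 13 6 8) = [5, 9, 12, 3, 4, 1, 8, 2, 0, 7, 10, 13, 11, 6]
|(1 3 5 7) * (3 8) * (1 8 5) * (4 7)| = 6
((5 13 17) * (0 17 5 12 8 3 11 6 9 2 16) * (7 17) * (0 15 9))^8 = ((0 7 17 12 8 3 11 6)(2 16 15 9)(5 13))^8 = (17)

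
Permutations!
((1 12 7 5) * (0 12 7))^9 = (0 12)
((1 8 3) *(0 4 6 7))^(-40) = ((0 4 6 7)(1 8 3))^(-40) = (1 3 8)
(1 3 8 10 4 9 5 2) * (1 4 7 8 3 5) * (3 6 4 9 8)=(1 5 2 9)(3 6 4 8 10 7)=[0, 5, 9, 6, 8, 2, 4, 3, 10, 1, 7]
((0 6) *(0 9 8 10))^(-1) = (0 10 8 9 6)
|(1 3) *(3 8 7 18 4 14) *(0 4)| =8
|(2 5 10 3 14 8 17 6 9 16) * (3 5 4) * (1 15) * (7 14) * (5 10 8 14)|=10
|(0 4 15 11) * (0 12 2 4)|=|(2 4 15 11 12)|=5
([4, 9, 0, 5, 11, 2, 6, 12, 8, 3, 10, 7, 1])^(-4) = [9, 4, 1, 7, 3, 12, 6, 2, 8, 11, 10, 5, 0]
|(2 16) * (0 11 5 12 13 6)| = |(0 11 5 12 13 6)(2 16)| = 6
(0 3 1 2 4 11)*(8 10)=[3, 2, 4, 1, 11, 5, 6, 7, 10, 9, 8, 0]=(0 3 1 2 4 11)(8 10)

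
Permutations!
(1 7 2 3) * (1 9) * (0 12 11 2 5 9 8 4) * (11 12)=(12)(0 11 2 3 8 4)(1 7 5 9)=[11, 7, 3, 8, 0, 9, 6, 5, 4, 1, 10, 2, 12]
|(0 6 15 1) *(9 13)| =4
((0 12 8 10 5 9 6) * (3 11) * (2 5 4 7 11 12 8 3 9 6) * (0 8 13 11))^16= ((0 13 11 9 2 5 6 8 10 4 7)(3 12))^16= (0 5 7 2 4 9 10 11 8 13 6)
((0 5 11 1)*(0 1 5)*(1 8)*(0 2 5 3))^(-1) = (0 3 11 5 2)(1 8)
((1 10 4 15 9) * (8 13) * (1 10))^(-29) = (4 10 9 15)(8 13)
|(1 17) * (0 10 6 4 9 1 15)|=8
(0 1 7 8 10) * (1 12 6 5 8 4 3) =(0 12 6 5 8 10)(1 7 4 3) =[12, 7, 2, 1, 3, 8, 5, 4, 10, 9, 0, 11, 6]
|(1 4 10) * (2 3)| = 6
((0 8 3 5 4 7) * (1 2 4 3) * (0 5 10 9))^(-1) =(0 9 10 3 5 7 4 2 1 8)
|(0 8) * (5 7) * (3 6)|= |(0 8)(3 6)(5 7)|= 2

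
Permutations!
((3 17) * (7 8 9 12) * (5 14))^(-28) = ((3 17)(5 14)(7 8 9 12))^(-28) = (17)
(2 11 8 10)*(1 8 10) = (1 8)(2 11 10) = [0, 8, 11, 3, 4, 5, 6, 7, 1, 9, 2, 10]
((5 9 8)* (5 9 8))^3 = ((5 8 9))^3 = (9)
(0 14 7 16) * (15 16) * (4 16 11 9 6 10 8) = (0 14 7 15 11 9 6 10 8 4 16) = [14, 1, 2, 3, 16, 5, 10, 15, 4, 6, 8, 9, 12, 13, 7, 11, 0]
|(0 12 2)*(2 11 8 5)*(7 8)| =7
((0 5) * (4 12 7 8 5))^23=((0 4 12 7 8 5))^23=(0 5 8 7 12 4)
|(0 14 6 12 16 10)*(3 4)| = |(0 14 6 12 16 10)(3 4)| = 6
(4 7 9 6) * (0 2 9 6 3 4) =(0 2 9 3 4 7 6) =[2, 1, 9, 4, 7, 5, 0, 6, 8, 3]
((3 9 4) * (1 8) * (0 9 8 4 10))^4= (0 9 10)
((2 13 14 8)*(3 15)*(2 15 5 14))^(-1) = ((2 13)(3 5 14 8 15))^(-1) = (2 13)(3 15 8 14 5)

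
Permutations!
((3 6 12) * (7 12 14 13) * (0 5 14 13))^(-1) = ((0 5 14)(3 6 13 7 12))^(-1) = (0 14 5)(3 12 7 13 6)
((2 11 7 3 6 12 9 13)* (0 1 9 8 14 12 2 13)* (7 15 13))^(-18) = (2 13 6 15 3 11 7)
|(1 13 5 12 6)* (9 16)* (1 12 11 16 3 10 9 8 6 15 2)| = |(1 13 5 11 16 8 6 12 15 2)(3 10 9)| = 30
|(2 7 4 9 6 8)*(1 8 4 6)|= 7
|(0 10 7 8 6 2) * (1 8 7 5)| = 7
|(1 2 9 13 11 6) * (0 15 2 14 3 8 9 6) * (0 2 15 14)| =10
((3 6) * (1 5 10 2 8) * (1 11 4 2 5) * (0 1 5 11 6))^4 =(0 11 6 5 2)(1 4 3 10 8)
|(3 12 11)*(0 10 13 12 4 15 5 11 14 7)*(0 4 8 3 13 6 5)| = 22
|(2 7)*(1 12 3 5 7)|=6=|(1 12 3 5 7 2)|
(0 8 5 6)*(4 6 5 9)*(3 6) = [8, 1, 2, 6, 3, 5, 0, 7, 9, 4] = (0 8 9 4 3 6)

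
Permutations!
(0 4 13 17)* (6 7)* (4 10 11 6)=[10, 1, 2, 3, 13, 5, 7, 4, 8, 9, 11, 6, 12, 17, 14, 15, 16, 0]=(0 10 11 6 7 4 13 17)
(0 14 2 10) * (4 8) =[14, 1, 10, 3, 8, 5, 6, 7, 4, 9, 0, 11, 12, 13, 2] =(0 14 2 10)(4 8)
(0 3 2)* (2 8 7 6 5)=[3, 1, 0, 8, 4, 2, 5, 6, 7]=(0 3 8 7 6 5 2)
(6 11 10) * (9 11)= [0, 1, 2, 3, 4, 5, 9, 7, 8, 11, 6, 10]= (6 9 11 10)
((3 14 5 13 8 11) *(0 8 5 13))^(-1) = (0 5 13 14 3 11 8)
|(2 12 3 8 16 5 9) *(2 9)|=|(2 12 3 8 16 5)|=6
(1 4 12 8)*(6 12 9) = (1 4 9 6 12 8) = [0, 4, 2, 3, 9, 5, 12, 7, 1, 6, 10, 11, 8]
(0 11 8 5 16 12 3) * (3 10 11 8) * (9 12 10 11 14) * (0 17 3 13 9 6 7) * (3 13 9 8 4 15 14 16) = (0 4 15 14 6 7)(3 17 13 8 5)(9 12 11)(10 16) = [4, 1, 2, 17, 15, 3, 7, 0, 5, 12, 16, 9, 11, 8, 6, 14, 10, 13]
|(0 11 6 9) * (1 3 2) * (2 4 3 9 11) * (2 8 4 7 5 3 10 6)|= |(0 8 4 10 6 11 2 1 9)(3 7 5)|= 9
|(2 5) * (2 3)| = |(2 5 3)| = 3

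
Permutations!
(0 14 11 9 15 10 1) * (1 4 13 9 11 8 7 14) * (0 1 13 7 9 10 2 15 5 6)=(0 13 10 4 7 14 8 9 5 6)(2 15)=[13, 1, 15, 3, 7, 6, 0, 14, 9, 5, 4, 11, 12, 10, 8, 2]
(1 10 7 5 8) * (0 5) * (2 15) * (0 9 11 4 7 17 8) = (0 5)(1 10 17 8)(2 15)(4 7 9 11) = [5, 10, 15, 3, 7, 0, 6, 9, 1, 11, 17, 4, 12, 13, 14, 2, 16, 8]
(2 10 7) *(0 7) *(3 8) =(0 7 2 10)(3 8) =[7, 1, 10, 8, 4, 5, 6, 2, 3, 9, 0]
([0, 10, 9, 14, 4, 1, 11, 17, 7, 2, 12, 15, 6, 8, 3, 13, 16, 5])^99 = [0, 1, 9, 14, 4, 5, 6, 7, 8, 2, 10, 11, 12, 13, 3, 15, 16, 17]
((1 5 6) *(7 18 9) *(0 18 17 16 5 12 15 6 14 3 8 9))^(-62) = (18)(1 15)(3 9 17 5)(6 12)(7 16 14 8)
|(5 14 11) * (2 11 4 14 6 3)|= |(2 11 5 6 3)(4 14)|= 10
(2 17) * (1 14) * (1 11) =(1 14 11)(2 17) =[0, 14, 17, 3, 4, 5, 6, 7, 8, 9, 10, 1, 12, 13, 11, 15, 16, 2]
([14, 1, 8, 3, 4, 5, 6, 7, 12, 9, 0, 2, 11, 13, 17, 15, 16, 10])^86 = [17, 1, 12, 3, 4, 5, 6, 7, 11, 9, 14, 8, 2, 13, 10, 15, 16, 0]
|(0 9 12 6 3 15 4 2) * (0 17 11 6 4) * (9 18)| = |(0 18 9 12 4 2 17 11 6 3 15)| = 11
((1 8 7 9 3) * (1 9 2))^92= ((1 8 7 2)(3 9))^92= (9)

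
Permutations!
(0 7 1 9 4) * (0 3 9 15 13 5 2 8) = [7, 15, 8, 9, 3, 2, 6, 1, 0, 4, 10, 11, 12, 5, 14, 13] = (0 7 1 15 13 5 2 8)(3 9 4)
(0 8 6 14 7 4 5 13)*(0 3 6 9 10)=(0 8 9 10)(3 6 14 7 4 5 13)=[8, 1, 2, 6, 5, 13, 14, 4, 9, 10, 0, 11, 12, 3, 7]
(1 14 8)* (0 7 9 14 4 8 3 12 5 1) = [7, 4, 2, 12, 8, 1, 6, 9, 0, 14, 10, 11, 5, 13, 3] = (0 7 9 14 3 12 5 1 4 8)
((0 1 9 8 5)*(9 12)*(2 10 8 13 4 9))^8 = (0 1 12 2 10 8 5)(4 13 9)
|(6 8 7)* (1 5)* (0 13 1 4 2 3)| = |(0 13 1 5 4 2 3)(6 8 7)| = 21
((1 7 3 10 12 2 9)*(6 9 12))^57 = (1 10)(2 12)(3 9)(6 7)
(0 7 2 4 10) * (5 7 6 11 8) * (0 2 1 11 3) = (0 6 3)(1 11 8 5 7)(2 4 10) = [6, 11, 4, 0, 10, 7, 3, 1, 5, 9, 2, 8]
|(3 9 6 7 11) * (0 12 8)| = |(0 12 8)(3 9 6 7 11)| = 15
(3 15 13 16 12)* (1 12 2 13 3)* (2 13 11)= [0, 12, 11, 15, 4, 5, 6, 7, 8, 9, 10, 2, 1, 16, 14, 3, 13]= (1 12)(2 11)(3 15)(13 16)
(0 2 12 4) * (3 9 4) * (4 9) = (0 2 12 3 4) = [2, 1, 12, 4, 0, 5, 6, 7, 8, 9, 10, 11, 3]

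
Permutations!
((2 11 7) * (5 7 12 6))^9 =((2 11 12 6 5 7))^9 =(2 6)(5 11)(7 12)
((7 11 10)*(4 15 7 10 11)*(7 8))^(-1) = ((4 15 8 7))^(-1) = (4 7 8 15)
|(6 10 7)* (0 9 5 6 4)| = 7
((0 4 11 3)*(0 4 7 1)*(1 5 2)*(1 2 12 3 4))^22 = (0 3 5)(1 12 7) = ((0 7 5 12 3 1)(4 11))^22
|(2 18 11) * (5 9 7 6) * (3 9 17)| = |(2 18 11)(3 9 7 6 5 17)| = 6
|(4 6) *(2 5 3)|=6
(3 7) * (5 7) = [0, 1, 2, 5, 4, 7, 6, 3] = (3 5 7)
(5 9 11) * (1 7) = (1 7)(5 9 11) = [0, 7, 2, 3, 4, 9, 6, 1, 8, 11, 10, 5]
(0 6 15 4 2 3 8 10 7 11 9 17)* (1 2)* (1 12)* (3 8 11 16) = (0 6 15 4 12 1 2 8 10 7 16 3 11 9 17) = [6, 2, 8, 11, 12, 5, 15, 16, 10, 17, 7, 9, 1, 13, 14, 4, 3, 0]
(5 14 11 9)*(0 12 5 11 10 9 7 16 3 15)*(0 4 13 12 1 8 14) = (0 1 8 14 10 9 11 7 16 3 15 4 13 12 5) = [1, 8, 2, 15, 13, 0, 6, 16, 14, 11, 9, 7, 5, 12, 10, 4, 3]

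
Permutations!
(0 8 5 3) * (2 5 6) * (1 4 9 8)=(0 1 4 9 8 6 2 5 3)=[1, 4, 5, 0, 9, 3, 2, 7, 6, 8]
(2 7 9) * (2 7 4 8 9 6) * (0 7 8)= (0 7 6 2 4)(8 9)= [7, 1, 4, 3, 0, 5, 2, 6, 9, 8]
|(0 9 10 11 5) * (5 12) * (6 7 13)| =|(0 9 10 11 12 5)(6 7 13)| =6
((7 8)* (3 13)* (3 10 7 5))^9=(3 7)(5 10)(8 13)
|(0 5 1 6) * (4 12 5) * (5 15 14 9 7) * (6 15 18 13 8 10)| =24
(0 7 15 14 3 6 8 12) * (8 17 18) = [7, 1, 2, 6, 4, 5, 17, 15, 12, 9, 10, 11, 0, 13, 3, 14, 16, 18, 8] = (0 7 15 14 3 6 17 18 8 12)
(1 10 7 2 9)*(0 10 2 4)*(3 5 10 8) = (0 8 3 5 10 7 4)(1 2 9) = [8, 2, 9, 5, 0, 10, 6, 4, 3, 1, 7]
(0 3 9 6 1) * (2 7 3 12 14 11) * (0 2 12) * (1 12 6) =(1 2 7 3 9)(6 12 14 11) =[0, 2, 7, 9, 4, 5, 12, 3, 8, 1, 10, 6, 14, 13, 11]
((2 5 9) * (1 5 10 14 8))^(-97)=(1 5 9 2 10 14 8)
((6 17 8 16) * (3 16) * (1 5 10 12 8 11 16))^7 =(1 5 10 12 8 3)(6 16 11 17)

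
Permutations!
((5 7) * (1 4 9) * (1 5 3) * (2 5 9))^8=((9)(1 4 2 5 7 3))^8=(9)(1 2 7)(3 4 5)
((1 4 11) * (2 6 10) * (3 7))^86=(1 11 4)(2 10 6)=((1 4 11)(2 6 10)(3 7))^86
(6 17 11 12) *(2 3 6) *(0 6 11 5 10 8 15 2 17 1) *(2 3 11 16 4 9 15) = [6, 0, 11, 16, 9, 10, 1, 7, 2, 15, 8, 12, 17, 13, 14, 3, 4, 5] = (0 6 1)(2 11 12 17 5 10 8)(3 16 4 9 15)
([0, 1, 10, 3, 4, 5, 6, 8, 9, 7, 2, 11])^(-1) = [0, 1, 10, 3, 4, 5, 6, 9, 7, 8, 2, 11]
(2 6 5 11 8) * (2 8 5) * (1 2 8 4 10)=[0, 2, 6, 3, 10, 11, 8, 7, 4, 9, 1, 5]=(1 2 6 8 4 10)(5 11)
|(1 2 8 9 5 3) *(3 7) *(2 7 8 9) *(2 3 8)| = 12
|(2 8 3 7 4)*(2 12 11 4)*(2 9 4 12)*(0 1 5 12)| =|(0 1 5 12 11)(2 8 3 7 9 4)| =30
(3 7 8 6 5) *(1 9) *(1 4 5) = (1 9 4 5 3 7 8 6) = [0, 9, 2, 7, 5, 3, 1, 8, 6, 4]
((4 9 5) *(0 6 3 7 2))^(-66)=((0 6 3 7 2)(4 9 5))^(-66)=(9)(0 2 7 3 6)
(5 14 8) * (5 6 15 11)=(5 14 8 6 15 11)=[0, 1, 2, 3, 4, 14, 15, 7, 6, 9, 10, 5, 12, 13, 8, 11]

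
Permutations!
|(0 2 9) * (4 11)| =|(0 2 9)(4 11)| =6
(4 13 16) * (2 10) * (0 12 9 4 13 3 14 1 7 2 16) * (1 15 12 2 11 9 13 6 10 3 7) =(0 2 3 14 15 12 13)(4 7 11 9)(6 10 16) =[2, 1, 3, 14, 7, 5, 10, 11, 8, 4, 16, 9, 13, 0, 15, 12, 6]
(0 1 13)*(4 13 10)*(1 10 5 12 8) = [10, 5, 2, 3, 13, 12, 6, 7, 1, 9, 4, 11, 8, 0] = (0 10 4 13)(1 5 12 8)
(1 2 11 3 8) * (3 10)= [0, 2, 11, 8, 4, 5, 6, 7, 1, 9, 3, 10]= (1 2 11 10 3 8)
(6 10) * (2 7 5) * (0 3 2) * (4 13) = (0 3 2 7 5)(4 13)(6 10) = [3, 1, 7, 2, 13, 0, 10, 5, 8, 9, 6, 11, 12, 4]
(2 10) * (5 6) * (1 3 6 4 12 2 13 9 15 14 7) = (1 3 6 5 4 12 2 10 13 9 15 14 7) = [0, 3, 10, 6, 12, 4, 5, 1, 8, 15, 13, 11, 2, 9, 7, 14]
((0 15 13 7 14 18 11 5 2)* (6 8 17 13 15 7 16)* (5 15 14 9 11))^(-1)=(0 2 5 18 14 15 11 9 7)(6 16 13 17 8)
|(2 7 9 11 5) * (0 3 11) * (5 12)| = 8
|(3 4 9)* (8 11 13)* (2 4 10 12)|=6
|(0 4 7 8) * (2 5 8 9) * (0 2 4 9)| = |(0 9 4 7)(2 5 8)| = 12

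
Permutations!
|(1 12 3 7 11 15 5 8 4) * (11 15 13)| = 8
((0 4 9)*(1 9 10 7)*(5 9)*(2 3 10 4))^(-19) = ((0 2 3 10 7 1 5 9))^(-19) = (0 1 3 9 7 2 5 10)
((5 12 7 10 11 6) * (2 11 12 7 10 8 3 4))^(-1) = (2 4 3 8 7 5 6 11)(10 12)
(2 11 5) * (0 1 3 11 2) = (0 1 3 11 5) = [1, 3, 2, 11, 4, 0, 6, 7, 8, 9, 10, 5]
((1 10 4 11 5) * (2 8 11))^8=(1 10 4 2 8 11 5)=((1 10 4 2 8 11 5))^8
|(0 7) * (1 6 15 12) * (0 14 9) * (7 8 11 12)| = |(0 8 11 12 1 6 15 7 14 9)| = 10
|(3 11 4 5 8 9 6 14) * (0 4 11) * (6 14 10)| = 14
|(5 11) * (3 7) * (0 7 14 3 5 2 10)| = |(0 7 5 11 2 10)(3 14)| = 6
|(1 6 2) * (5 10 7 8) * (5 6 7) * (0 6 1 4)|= |(0 6 2 4)(1 7 8)(5 10)|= 12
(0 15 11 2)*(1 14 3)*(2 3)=(0 15 11 3 1 14 2)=[15, 14, 0, 1, 4, 5, 6, 7, 8, 9, 10, 3, 12, 13, 2, 11]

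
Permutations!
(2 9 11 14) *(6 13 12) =[0, 1, 9, 3, 4, 5, 13, 7, 8, 11, 10, 14, 6, 12, 2] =(2 9 11 14)(6 13 12)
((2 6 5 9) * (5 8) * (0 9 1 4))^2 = ((0 9 2 6 8 5 1 4))^2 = (0 2 8 1)(4 9 6 5)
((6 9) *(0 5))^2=(9)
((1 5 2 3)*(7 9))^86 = (9)(1 2)(3 5)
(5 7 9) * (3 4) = (3 4)(5 7 9) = [0, 1, 2, 4, 3, 7, 6, 9, 8, 5]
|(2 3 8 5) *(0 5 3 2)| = |(0 5)(3 8)| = 2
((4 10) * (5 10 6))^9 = (4 6 5 10)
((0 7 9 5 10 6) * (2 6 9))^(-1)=((0 7 2 6)(5 10 9))^(-1)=(0 6 2 7)(5 9 10)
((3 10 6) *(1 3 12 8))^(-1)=((1 3 10 6 12 8))^(-1)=(1 8 12 6 10 3)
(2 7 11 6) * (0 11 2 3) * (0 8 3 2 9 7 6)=(0 11)(2 6)(3 8)(7 9)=[11, 1, 6, 8, 4, 5, 2, 9, 3, 7, 10, 0]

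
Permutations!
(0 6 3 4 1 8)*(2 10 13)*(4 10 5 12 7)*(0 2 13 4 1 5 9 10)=(13)(0 6 3)(1 8 2 9 10 4 5 12 7)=[6, 8, 9, 0, 5, 12, 3, 1, 2, 10, 4, 11, 7, 13]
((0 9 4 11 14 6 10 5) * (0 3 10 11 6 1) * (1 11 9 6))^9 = (0 1 4 9 6)(11 14)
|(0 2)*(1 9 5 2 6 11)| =7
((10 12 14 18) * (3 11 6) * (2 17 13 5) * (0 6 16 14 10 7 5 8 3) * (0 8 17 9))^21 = (0 5 14 3)(2 18 11 6)(7 16 8 9)(10 12)(13 17)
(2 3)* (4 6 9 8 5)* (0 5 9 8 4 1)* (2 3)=(0 5 1)(4 6 8 9)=[5, 0, 2, 3, 6, 1, 8, 7, 9, 4]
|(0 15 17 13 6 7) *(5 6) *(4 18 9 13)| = 10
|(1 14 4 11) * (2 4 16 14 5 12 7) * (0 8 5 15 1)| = |(0 8 5 12 7 2 4 11)(1 15)(14 16)| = 8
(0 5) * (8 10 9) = (0 5)(8 10 9) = [5, 1, 2, 3, 4, 0, 6, 7, 10, 8, 9]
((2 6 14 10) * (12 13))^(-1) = (2 10 14 6)(12 13)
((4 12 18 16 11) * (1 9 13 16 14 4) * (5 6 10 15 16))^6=(1 15 5)(4 18)(6 9 16)(10 13 11)(12 14)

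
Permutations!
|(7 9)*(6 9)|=|(6 9 7)|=3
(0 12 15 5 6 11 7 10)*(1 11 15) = [12, 11, 2, 3, 4, 6, 15, 10, 8, 9, 0, 7, 1, 13, 14, 5] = (0 12 1 11 7 10)(5 6 15)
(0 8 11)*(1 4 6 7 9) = (0 8 11)(1 4 6 7 9) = [8, 4, 2, 3, 6, 5, 7, 9, 11, 1, 10, 0]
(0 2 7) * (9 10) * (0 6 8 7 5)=(0 2 5)(6 8 7)(9 10)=[2, 1, 5, 3, 4, 0, 8, 6, 7, 10, 9]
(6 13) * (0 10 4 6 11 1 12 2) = (0 10 4 6 13 11 1 12 2) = [10, 12, 0, 3, 6, 5, 13, 7, 8, 9, 4, 1, 2, 11]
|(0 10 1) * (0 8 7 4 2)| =7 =|(0 10 1 8 7 4 2)|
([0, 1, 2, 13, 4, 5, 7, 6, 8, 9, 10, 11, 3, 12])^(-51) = [0, 1, 2, 3, 4, 5, 7, 6, 8, 9, 10, 11, 12, 13]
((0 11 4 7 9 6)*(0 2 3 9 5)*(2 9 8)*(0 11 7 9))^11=(0 4 7 9 5 6 11)(2 8 3)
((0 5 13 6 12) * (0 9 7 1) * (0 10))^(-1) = (0 10 1 7 9 12 6 13 5)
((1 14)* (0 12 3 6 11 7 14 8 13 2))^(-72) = (0 7 2 11 13 6 8 3 1 12 14)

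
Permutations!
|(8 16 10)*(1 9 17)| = |(1 9 17)(8 16 10)| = 3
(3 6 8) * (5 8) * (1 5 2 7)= (1 5 8 3 6 2 7)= [0, 5, 7, 6, 4, 8, 2, 1, 3]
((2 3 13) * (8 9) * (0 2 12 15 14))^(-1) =(0 14 15 12 13 3 2)(8 9)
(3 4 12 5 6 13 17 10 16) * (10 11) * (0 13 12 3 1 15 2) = (0 13 17 11 10 16 1 15 2)(3 4)(5 6 12) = [13, 15, 0, 4, 3, 6, 12, 7, 8, 9, 16, 10, 5, 17, 14, 2, 1, 11]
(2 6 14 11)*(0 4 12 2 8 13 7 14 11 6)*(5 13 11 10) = (0 4 12 2)(5 13 7 14 6 10)(8 11) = [4, 1, 0, 3, 12, 13, 10, 14, 11, 9, 5, 8, 2, 7, 6]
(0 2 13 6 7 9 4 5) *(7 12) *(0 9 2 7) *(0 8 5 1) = (0 7 2 13 6 12 8 5 9 4 1) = [7, 0, 13, 3, 1, 9, 12, 2, 5, 4, 10, 11, 8, 6]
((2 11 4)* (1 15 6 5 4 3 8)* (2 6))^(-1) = (1 8 3 11 2 15)(4 5 6) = ((1 15 2 11 3 8)(4 6 5))^(-1)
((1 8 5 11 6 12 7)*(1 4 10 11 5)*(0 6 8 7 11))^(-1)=((0 6 12 11 8 1 7 4 10))^(-1)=(0 10 4 7 1 8 11 12 6)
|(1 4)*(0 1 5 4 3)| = |(0 1 3)(4 5)| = 6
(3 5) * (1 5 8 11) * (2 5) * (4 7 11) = [0, 2, 5, 8, 7, 3, 6, 11, 4, 9, 10, 1] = (1 2 5 3 8 4 7 11)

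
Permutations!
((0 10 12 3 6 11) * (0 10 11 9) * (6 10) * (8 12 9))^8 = (12)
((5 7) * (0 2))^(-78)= (7)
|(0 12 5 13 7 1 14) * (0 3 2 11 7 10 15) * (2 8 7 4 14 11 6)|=42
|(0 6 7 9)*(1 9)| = 5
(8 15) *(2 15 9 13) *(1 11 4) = [0, 11, 15, 3, 1, 5, 6, 7, 9, 13, 10, 4, 12, 2, 14, 8] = (1 11 4)(2 15 8 9 13)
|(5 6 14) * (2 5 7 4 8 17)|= 8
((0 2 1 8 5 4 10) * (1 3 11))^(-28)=(0 10 4 5 8 1 11 3 2)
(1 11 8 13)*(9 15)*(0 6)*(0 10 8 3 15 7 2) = (0 6 10 8 13 1 11 3 15 9 7 2) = [6, 11, 0, 15, 4, 5, 10, 2, 13, 7, 8, 3, 12, 1, 14, 9]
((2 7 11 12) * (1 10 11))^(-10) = (1 11 2)(7 10 12)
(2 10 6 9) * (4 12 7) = (2 10 6 9)(4 12 7) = [0, 1, 10, 3, 12, 5, 9, 4, 8, 2, 6, 11, 7]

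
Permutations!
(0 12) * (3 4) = (0 12)(3 4) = [12, 1, 2, 4, 3, 5, 6, 7, 8, 9, 10, 11, 0]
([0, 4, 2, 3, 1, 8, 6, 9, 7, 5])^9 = [0, 4, 2, 3, 1, 8, 6, 9, 7, 5]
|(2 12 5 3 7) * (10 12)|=|(2 10 12 5 3 7)|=6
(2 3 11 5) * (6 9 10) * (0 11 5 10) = [11, 1, 3, 5, 4, 2, 9, 7, 8, 0, 6, 10] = (0 11 10 6 9)(2 3 5)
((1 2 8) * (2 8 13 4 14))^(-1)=((1 8)(2 13 4 14))^(-1)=(1 8)(2 14 4 13)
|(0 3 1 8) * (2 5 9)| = 12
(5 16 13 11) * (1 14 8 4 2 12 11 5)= [0, 14, 12, 3, 2, 16, 6, 7, 4, 9, 10, 1, 11, 5, 8, 15, 13]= (1 14 8 4 2 12 11)(5 16 13)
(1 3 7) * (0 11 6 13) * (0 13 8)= (13)(0 11 6 8)(1 3 7)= [11, 3, 2, 7, 4, 5, 8, 1, 0, 9, 10, 6, 12, 13]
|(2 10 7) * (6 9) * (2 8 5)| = 10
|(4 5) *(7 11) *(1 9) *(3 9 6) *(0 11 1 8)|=8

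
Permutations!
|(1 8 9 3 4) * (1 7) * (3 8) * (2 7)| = 10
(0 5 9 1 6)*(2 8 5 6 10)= [6, 10, 8, 3, 4, 9, 0, 7, 5, 1, 2]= (0 6)(1 10 2 8 5 9)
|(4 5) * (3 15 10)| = 6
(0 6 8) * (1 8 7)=(0 6 7 1 8)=[6, 8, 2, 3, 4, 5, 7, 1, 0]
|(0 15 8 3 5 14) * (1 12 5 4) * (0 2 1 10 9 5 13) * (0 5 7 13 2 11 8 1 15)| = |(1 12 2 15)(3 4 10 9 7 13 5 14 11 8)| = 20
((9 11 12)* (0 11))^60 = ((0 11 12 9))^60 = (12)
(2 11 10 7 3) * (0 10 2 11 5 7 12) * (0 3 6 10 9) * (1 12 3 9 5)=(0 5 7 6 10 3 11 2 1 12 9)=[5, 12, 1, 11, 4, 7, 10, 6, 8, 0, 3, 2, 9]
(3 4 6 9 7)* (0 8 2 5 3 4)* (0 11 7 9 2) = (0 8)(2 5 3 11 7 4 6) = [8, 1, 5, 11, 6, 3, 2, 4, 0, 9, 10, 7]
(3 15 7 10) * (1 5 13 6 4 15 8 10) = (1 5 13 6 4 15 7)(3 8 10) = [0, 5, 2, 8, 15, 13, 4, 1, 10, 9, 3, 11, 12, 6, 14, 7]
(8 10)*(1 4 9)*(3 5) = (1 4 9)(3 5)(8 10) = [0, 4, 2, 5, 9, 3, 6, 7, 10, 1, 8]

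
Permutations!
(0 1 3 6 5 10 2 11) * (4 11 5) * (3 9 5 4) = (0 1 9 5 10 2 4 11)(3 6) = [1, 9, 4, 6, 11, 10, 3, 7, 8, 5, 2, 0]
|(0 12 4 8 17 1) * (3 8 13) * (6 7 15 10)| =|(0 12 4 13 3 8 17 1)(6 7 15 10)| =8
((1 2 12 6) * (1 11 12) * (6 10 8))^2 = ((1 2)(6 11 12 10 8))^2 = (6 12 8 11 10)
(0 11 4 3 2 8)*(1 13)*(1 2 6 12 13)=[11, 1, 8, 6, 3, 5, 12, 7, 0, 9, 10, 4, 13, 2]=(0 11 4 3 6 12 13 2 8)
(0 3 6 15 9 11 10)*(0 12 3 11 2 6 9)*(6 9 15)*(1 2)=(0 11 10 12 3 15)(1 2 9)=[11, 2, 9, 15, 4, 5, 6, 7, 8, 1, 12, 10, 3, 13, 14, 0]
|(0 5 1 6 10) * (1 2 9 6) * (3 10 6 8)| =|(0 5 2 9 8 3 10)| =7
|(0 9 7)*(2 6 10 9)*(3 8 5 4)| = |(0 2 6 10 9 7)(3 8 5 4)| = 12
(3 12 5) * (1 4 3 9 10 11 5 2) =(1 4 3 12 2)(5 9 10 11) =[0, 4, 1, 12, 3, 9, 6, 7, 8, 10, 11, 5, 2]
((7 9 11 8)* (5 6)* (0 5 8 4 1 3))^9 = (0 3 1 4 11 9 7 8 6 5)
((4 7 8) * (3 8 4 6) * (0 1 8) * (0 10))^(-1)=(0 10 3 6 8 1)(4 7)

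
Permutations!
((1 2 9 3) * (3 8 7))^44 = (1 9 7)(2 8 3)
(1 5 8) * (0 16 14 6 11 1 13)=(0 16 14 6 11 1 5 8 13)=[16, 5, 2, 3, 4, 8, 11, 7, 13, 9, 10, 1, 12, 0, 6, 15, 14]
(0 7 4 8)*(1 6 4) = [7, 6, 2, 3, 8, 5, 4, 1, 0] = (0 7 1 6 4 8)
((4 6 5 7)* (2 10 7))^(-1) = ((2 10 7 4 6 5))^(-1) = (2 5 6 4 7 10)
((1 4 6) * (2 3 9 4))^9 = ((1 2 3 9 4 6))^9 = (1 9)(2 4)(3 6)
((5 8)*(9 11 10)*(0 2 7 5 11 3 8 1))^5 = (11)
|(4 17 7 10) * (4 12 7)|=6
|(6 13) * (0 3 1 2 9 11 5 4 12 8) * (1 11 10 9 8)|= |(0 3 11 5 4 12 1 2 8)(6 13)(9 10)|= 18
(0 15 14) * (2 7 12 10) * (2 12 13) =[15, 1, 7, 3, 4, 5, 6, 13, 8, 9, 12, 11, 10, 2, 0, 14] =(0 15 14)(2 7 13)(10 12)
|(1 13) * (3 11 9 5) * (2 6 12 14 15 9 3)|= 14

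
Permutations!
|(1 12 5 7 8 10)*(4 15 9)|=6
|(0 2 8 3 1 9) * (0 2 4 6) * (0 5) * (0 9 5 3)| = |(0 4 6 3 1 5 9 2 8)| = 9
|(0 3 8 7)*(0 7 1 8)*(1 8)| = |(8)(0 3)| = 2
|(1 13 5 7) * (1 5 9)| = 6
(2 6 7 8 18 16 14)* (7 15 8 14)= (2 6 15 8 18 16 7 14)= [0, 1, 6, 3, 4, 5, 15, 14, 18, 9, 10, 11, 12, 13, 2, 8, 7, 17, 16]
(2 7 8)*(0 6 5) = (0 6 5)(2 7 8) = [6, 1, 7, 3, 4, 0, 5, 8, 2]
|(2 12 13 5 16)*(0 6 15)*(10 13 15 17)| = 10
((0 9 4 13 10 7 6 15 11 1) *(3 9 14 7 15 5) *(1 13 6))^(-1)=((0 14 7 1)(3 9 4 6 5)(10 15 11 13))^(-1)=(0 1 7 14)(3 5 6 4 9)(10 13 11 15)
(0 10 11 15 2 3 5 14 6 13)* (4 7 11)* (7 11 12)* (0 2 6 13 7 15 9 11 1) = (0 10 4 1)(2 3 5 14 13)(6 7 12 15)(9 11) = [10, 0, 3, 5, 1, 14, 7, 12, 8, 11, 4, 9, 15, 2, 13, 6]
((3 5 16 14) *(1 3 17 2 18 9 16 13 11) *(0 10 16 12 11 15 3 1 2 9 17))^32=((0 10 16 14)(2 18 17 9 12 11)(3 5 13 15))^32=(2 17 12)(9 11 18)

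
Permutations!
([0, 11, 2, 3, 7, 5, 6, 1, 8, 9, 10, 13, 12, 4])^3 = (1 4 11 7 13)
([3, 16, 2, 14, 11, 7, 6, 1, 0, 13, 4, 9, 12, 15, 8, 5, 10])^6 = (0 14)(1 13 10 5 11)(3 8)(4 7 9 16 15)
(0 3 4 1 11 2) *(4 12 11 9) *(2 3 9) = (0 9 4 1 2)(3 12 11) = [9, 2, 0, 12, 1, 5, 6, 7, 8, 4, 10, 3, 11]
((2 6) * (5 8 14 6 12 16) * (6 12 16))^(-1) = ((2 16 5 8 14 12 6))^(-1) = (2 6 12 14 8 5 16)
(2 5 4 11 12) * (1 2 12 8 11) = [0, 2, 5, 3, 1, 4, 6, 7, 11, 9, 10, 8, 12] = (12)(1 2 5 4)(8 11)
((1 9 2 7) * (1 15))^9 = (1 15 7 2 9)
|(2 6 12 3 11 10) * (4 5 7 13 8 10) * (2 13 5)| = 6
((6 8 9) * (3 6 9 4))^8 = ((9)(3 6 8 4))^8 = (9)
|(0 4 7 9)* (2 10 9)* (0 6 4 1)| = 6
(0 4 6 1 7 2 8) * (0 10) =(0 4 6 1 7 2 8 10) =[4, 7, 8, 3, 6, 5, 1, 2, 10, 9, 0]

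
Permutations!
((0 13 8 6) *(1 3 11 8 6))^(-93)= ((0 13 6)(1 3 11 8))^(-93)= (13)(1 8 11 3)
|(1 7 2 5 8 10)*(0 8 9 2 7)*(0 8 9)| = 12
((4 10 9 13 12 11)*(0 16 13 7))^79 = (0 9 4 12 16 7 10 11 13)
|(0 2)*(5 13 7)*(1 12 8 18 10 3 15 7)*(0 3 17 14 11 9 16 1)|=70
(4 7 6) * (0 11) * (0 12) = [11, 1, 2, 3, 7, 5, 4, 6, 8, 9, 10, 12, 0] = (0 11 12)(4 7 6)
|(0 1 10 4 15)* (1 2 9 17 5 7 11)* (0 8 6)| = 13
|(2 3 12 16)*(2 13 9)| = |(2 3 12 16 13 9)| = 6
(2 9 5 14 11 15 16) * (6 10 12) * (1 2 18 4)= (1 2 9 5 14 11 15 16 18 4)(6 10 12)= [0, 2, 9, 3, 1, 14, 10, 7, 8, 5, 12, 15, 6, 13, 11, 16, 18, 17, 4]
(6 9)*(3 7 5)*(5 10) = (3 7 10 5)(6 9) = [0, 1, 2, 7, 4, 3, 9, 10, 8, 6, 5]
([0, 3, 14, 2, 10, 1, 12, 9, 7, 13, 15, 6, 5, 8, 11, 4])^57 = [0, 3, 14, 2, 4, 1, 12, 9, 7, 13, 10, 6, 5, 8, 11, 15]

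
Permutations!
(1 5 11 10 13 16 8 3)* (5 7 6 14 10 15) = (1 7 6 14 10 13 16 8 3)(5 11 15) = [0, 7, 2, 1, 4, 11, 14, 6, 3, 9, 13, 15, 12, 16, 10, 5, 8]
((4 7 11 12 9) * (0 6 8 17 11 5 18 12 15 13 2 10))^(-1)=(0 10 2 13 15 11 17 8 6)(4 9 12 18 5 7)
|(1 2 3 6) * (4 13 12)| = 12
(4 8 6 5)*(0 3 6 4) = (0 3 6 5)(4 8) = [3, 1, 2, 6, 8, 0, 5, 7, 4]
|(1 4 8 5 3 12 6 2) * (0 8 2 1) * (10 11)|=|(0 8 5 3 12 6 1 4 2)(10 11)|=18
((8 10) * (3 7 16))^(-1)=(3 16 7)(8 10)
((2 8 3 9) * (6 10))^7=((2 8 3 9)(6 10))^7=(2 9 3 8)(6 10)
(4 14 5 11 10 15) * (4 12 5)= (4 14)(5 11 10 15 12)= [0, 1, 2, 3, 14, 11, 6, 7, 8, 9, 15, 10, 5, 13, 4, 12]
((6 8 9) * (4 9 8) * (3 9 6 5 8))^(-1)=((3 9 5 8)(4 6))^(-1)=(3 8 5 9)(4 6)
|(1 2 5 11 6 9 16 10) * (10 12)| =9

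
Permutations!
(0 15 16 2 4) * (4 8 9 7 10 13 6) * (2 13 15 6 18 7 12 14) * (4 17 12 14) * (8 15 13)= (0 6 17 12 4)(2 15 16 8 9 14)(7 10 13 18)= [6, 1, 15, 3, 0, 5, 17, 10, 9, 14, 13, 11, 4, 18, 2, 16, 8, 12, 7]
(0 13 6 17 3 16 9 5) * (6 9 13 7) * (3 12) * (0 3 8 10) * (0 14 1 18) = (0 7 6 17 12 8 10 14 1 18)(3 16 13 9 5) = [7, 18, 2, 16, 4, 3, 17, 6, 10, 5, 14, 11, 8, 9, 1, 15, 13, 12, 0]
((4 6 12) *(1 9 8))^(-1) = ((1 9 8)(4 6 12))^(-1) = (1 8 9)(4 12 6)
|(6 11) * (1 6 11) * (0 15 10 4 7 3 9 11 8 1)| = 11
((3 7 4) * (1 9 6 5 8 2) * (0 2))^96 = ((0 2 1 9 6 5 8)(3 7 4))^96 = (0 5 9 2 8 6 1)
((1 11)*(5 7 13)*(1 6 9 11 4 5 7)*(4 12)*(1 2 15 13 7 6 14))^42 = ((1 12 4 5 2 15 13 6 9 11 14))^42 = (1 11 6 15 5 12 14 9 13 2 4)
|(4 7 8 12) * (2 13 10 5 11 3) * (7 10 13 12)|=|(13)(2 12 4 10 5 11 3)(7 8)|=14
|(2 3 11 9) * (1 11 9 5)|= |(1 11 5)(2 3 9)|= 3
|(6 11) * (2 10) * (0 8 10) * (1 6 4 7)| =20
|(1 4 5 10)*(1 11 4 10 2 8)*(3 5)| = 8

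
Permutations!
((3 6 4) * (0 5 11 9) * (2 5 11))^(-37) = (0 9 11)(2 5)(3 4 6)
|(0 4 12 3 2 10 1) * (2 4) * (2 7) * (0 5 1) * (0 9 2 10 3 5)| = |(0 7 10 9 2 3 4 12 5 1)| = 10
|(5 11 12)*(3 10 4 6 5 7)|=8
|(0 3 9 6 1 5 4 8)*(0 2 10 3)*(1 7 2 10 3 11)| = 30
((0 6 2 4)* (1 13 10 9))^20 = ((0 6 2 4)(1 13 10 9))^20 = (13)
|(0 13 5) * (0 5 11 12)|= 4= |(0 13 11 12)|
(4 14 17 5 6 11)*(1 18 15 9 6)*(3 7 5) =(1 18 15 9 6 11 4 14 17 3 7 5) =[0, 18, 2, 7, 14, 1, 11, 5, 8, 6, 10, 4, 12, 13, 17, 9, 16, 3, 15]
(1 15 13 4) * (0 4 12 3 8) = [4, 15, 2, 8, 1, 5, 6, 7, 0, 9, 10, 11, 3, 12, 14, 13] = (0 4 1 15 13 12 3 8)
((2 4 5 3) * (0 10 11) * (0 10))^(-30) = ((2 4 5 3)(10 11))^(-30) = (11)(2 5)(3 4)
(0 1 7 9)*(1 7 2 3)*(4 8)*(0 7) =[0, 2, 3, 1, 8, 5, 6, 9, 4, 7] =(1 2 3)(4 8)(7 9)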